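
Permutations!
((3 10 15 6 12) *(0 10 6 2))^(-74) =((0 10 15 2)(3 6 12))^(-74) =(0 15)(2 10)(3 6 12)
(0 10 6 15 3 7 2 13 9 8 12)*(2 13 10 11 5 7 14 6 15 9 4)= (0 11 5 7 13 4 2 10 15 3 14 6 9 8 12)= [11, 1, 10, 14, 2, 7, 9, 13, 12, 8, 15, 5, 0, 4, 6, 3]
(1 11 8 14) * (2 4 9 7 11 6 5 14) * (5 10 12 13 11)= [0, 6, 4, 3, 9, 14, 10, 5, 2, 7, 12, 8, 13, 11, 1]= (1 6 10 12 13 11 8 2 4 9 7 5 14)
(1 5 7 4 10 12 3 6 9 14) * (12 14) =[0, 5, 2, 6, 10, 7, 9, 4, 8, 12, 14, 11, 3, 13, 1] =(1 5 7 4 10 14)(3 6 9 12)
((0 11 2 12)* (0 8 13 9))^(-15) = ((0 11 2 12 8 13 9))^(-15) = (0 9 13 8 12 2 11)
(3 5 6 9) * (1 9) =[0, 9, 2, 5, 4, 6, 1, 7, 8, 3] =(1 9 3 5 6)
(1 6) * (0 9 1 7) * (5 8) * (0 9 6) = [6, 0, 2, 3, 4, 8, 7, 9, 5, 1] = (0 6 7 9 1)(5 8)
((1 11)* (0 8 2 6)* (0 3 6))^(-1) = ((0 8 2)(1 11)(3 6))^(-1) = (0 2 8)(1 11)(3 6)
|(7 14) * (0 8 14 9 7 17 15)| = 10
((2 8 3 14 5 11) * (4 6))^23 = (2 11 5 14 3 8)(4 6) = ((2 8 3 14 5 11)(4 6))^23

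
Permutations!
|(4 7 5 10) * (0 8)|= 4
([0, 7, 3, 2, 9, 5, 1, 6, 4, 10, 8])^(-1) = (1 6 7)(2 3)(4 8 10 9)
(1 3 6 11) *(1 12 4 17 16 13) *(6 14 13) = (1 3 14 13)(4 17 16 6 11 12) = [0, 3, 2, 14, 17, 5, 11, 7, 8, 9, 10, 12, 4, 1, 13, 15, 6, 16]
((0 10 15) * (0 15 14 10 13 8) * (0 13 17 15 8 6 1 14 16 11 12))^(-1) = ((0 17 15 8 13 6 1 14 10 16 11 12))^(-1) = (0 12 11 16 10 14 1 6 13 8 15 17)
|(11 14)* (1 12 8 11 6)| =|(1 12 8 11 14 6)| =6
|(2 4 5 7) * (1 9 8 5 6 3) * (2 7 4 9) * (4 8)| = |(1 2 9 4 6 3)(5 8)| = 6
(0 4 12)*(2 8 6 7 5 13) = (0 4 12)(2 8 6 7 5 13) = [4, 1, 8, 3, 12, 13, 7, 5, 6, 9, 10, 11, 0, 2]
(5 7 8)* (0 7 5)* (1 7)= (0 1 7 8)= [1, 7, 2, 3, 4, 5, 6, 8, 0]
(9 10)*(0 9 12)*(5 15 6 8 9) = (0 5 15 6 8 9 10 12) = [5, 1, 2, 3, 4, 15, 8, 7, 9, 10, 12, 11, 0, 13, 14, 6]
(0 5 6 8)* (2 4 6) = [5, 1, 4, 3, 6, 2, 8, 7, 0] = (0 5 2 4 6 8)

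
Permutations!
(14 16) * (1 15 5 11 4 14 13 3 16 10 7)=[0, 15, 2, 16, 14, 11, 6, 1, 8, 9, 7, 4, 12, 3, 10, 5, 13]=(1 15 5 11 4 14 10 7)(3 16 13)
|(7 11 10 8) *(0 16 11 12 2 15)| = |(0 16 11 10 8 7 12 2 15)| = 9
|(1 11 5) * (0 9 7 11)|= 6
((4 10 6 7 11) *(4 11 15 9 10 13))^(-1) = ((4 13)(6 7 15 9 10))^(-1) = (4 13)(6 10 9 15 7)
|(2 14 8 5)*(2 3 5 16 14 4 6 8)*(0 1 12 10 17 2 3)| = |(0 1 12 10 17 2 4 6 8 16 14 3 5)| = 13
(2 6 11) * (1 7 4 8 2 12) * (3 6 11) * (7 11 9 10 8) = (1 11 12)(2 9 10 8)(3 6)(4 7) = [0, 11, 9, 6, 7, 5, 3, 4, 2, 10, 8, 12, 1]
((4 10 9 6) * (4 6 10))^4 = (10)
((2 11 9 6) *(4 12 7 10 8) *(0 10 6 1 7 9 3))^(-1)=((0 10 8 4 12 9 1 7 6 2 11 3))^(-1)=(0 3 11 2 6 7 1 9 12 4 8 10)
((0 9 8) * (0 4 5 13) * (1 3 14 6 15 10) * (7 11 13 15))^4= (0 5 3 11 8 10 6)(1 7 9 15 14 13 4)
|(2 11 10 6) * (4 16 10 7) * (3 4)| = |(2 11 7 3 4 16 10 6)| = 8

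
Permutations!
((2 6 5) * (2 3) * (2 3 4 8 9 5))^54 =(4 9)(5 8)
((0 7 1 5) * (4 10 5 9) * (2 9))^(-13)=(0 2 10 7 9 5 1 4)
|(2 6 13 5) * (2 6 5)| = 4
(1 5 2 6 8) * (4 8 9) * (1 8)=[0, 5, 6, 3, 1, 2, 9, 7, 8, 4]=(1 5 2 6 9 4)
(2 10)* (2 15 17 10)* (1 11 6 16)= (1 11 6 16)(10 15 17)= [0, 11, 2, 3, 4, 5, 16, 7, 8, 9, 15, 6, 12, 13, 14, 17, 1, 10]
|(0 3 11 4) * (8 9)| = 4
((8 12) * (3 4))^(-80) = (12)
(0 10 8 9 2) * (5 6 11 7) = [10, 1, 0, 3, 4, 6, 11, 5, 9, 2, 8, 7] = (0 10 8 9 2)(5 6 11 7)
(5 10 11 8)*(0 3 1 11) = (0 3 1 11 8 5 10) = [3, 11, 2, 1, 4, 10, 6, 7, 5, 9, 0, 8]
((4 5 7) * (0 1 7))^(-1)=((0 1 7 4 5))^(-1)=(0 5 4 7 1)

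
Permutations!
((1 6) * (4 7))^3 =((1 6)(4 7))^3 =(1 6)(4 7)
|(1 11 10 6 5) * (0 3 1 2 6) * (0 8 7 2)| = 10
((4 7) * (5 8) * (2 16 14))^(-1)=(2 14 16)(4 7)(5 8)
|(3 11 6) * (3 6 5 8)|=4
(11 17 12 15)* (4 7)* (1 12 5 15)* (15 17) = (1 12)(4 7)(5 17)(11 15) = [0, 12, 2, 3, 7, 17, 6, 4, 8, 9, 10, 15, 1, 13, 14, 11, 16, 5]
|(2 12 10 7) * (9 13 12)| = |(2 9 13 12 10 7)| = 6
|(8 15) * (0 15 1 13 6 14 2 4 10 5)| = 11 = |(0 15 8 1 13 6 14 2 4 10 5)|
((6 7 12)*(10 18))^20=((6 7 12)(10 18))^20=(18)(6 12 7)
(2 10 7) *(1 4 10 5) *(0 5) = [5, 4, 0, 3, 10, 1, 6, 2, 8, 9, 7] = (0 5 1 4 10 7 2)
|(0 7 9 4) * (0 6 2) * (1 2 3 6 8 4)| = 10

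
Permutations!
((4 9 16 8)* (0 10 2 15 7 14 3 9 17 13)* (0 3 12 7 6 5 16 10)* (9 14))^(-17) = (2 9 12 3 17 8 5 15 10 7 14 13 4 16 6)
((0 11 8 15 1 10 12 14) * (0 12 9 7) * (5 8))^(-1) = ((0 11 5 8 15 1 10 9 7)(12 14))^(-1) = (0 7 9 10 1 15 8 5 11)(12 14)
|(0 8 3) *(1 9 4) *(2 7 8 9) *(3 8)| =7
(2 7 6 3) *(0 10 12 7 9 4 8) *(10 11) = (0 11 10 12 7 6 3 2 9 4 8) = [11, 1, 9, 2, 8, 5, 3, 6, 0, 4, 12, 10, 7]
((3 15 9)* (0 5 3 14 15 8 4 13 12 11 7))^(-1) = (0 7 11 12 13 4 8 3 5)(9 15 14)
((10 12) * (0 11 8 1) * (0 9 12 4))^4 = ((0 11 8 1 9 12 10 4))^4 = (0 9)(1 4)(8 10)(11 12)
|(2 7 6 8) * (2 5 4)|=6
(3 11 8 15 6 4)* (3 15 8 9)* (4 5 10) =[0, 1, 2, 11, 15, 10, 5, 7, 8, 3, 4, 9, 12, 13, 14, 6] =(3 11 9)(4 15 6 5 10)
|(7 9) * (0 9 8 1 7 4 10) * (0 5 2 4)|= 12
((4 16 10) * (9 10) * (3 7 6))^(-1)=((3 7 6)(4 16 9 10))^(-1)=(3 6 7)(4 10 9 16)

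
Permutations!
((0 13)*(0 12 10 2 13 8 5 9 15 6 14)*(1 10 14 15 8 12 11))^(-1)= ((0 12 14)(1 10 2 13 11)(5 9 8)(6 15))^(-1)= (0 14 12)(1 11 13 2 10)(5 8 9)(6 15)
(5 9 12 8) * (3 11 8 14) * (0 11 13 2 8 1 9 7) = (0 11 1 9 12 14 3 13 2 8 5 7) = [11, 9, 8, 13, 4, 7, 6, 0, 5, 12, 10, 1, 14, 2, 3]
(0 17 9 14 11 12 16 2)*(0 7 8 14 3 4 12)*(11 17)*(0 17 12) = (0 11 17 9 3 4)(2 7 8 14 12 16) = [11, 1, 7, 4, 0, 5, 6, 8, 14, 3, 10, 17, 16, 13, 12, 15, 2, 9]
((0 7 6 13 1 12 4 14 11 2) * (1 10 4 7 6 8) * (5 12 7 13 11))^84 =(14)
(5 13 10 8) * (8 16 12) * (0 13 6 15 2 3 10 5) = (0 13 5 6 15 2 3 10 16 12 8) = [13, 1, 3, 10, 4, 6, 15, 7, 0, 9, 16, 11, 8, 5, 14, 2, 12]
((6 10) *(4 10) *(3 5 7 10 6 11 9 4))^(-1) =(3 6 4 9 11 10 7 5) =((3 5 7 10 11 9 4 6))^(-1)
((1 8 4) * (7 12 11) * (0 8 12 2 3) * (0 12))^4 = (2 7 11 12 3)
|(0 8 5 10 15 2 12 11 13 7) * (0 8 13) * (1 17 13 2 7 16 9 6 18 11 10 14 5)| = 30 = |(0 2 12 10 15 7 8 1 17 13 16 9 6 18 11)(5 14)|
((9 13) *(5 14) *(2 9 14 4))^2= ((2 9 13 14 5 4))^2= (2 13 5)(4 9 14)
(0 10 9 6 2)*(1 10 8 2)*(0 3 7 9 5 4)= (0 8 2 3 7 9 6 1 10 5 4)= [8, 10, 3, 7, 0, 4, 1, 9, 2, 6, 5]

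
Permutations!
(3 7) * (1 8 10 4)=(1 8 10 4)(3 7)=[0, 8, 2, 7, 1, 5, 6, 3, 10, 9, 4]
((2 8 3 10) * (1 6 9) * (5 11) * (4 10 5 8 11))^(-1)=(1 9 6)(2 10 4 5 3 8 11)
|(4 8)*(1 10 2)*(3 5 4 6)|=|(1 10 2)(3 5 4 8 6)|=15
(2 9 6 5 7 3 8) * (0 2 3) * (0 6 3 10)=(0 2 9 3 8 10)(5 7 6)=[2, 1, 9, 8, 4, 7, 5, 6, 10, 3, 0]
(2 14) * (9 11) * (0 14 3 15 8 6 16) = (0 14 2 3 15 8 6 16)(9 11) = [14, 1, 3, 15, 4, 5, 16, 7, 6, 11, 10, 9, 12, 13, 2, 8, 0]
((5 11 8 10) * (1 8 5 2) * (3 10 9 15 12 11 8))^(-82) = (1 10)(2 3)(5 9 12)(8 15 11) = ((1 3 10 2)(5 8 9 15 12 11))^(-82)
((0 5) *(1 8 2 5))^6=(0 1 8 2 5)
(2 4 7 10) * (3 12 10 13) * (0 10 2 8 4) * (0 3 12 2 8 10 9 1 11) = [9, 11, 3, 2, 7, 5, 6, 13, 4, 1, 10, 0, 8, 12] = (0 9 1 11)(2 3)(4 7 13 12 8)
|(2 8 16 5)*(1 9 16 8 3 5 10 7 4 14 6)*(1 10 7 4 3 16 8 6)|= |(1 9 8 6 10 4 14)(2 16 7 3 5)|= 35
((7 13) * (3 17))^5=((3 17)(7 13))^5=(3 17)(7 13)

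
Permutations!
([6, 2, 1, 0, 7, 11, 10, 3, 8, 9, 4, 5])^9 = (0 4)(1 2)(3 10)(5 11)(6 7)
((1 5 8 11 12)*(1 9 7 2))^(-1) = ((1 5 8 11 12 9 7 2))^(-1) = (1 2 7 9 12 11 8 5)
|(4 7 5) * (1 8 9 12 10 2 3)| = 21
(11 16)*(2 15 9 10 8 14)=(2 15 9 10 8 14)(11 16)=[0, 1, 15, 3, 4, 5, 6, 7, 14, 10, 8, 16, 12, 13, 2, 9, 11]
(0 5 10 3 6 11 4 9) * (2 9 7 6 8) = (0 5 10 3 8 2 9)(4 7 6 11) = [5, 1, 9, 8, 7, 10, 11, 6, 2, 0, 3, 4]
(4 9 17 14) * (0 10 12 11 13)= (0 10 12 11 13)(4 9 17 14)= [10, 1, 2, 3, 9, 5, 6, 7, 8, 17, 12, 13, 11, 0, 4, 15, 16, 14]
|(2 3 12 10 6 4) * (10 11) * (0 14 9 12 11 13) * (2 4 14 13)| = |(0 13)(2 3 11 10 6 14 9 12)| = 8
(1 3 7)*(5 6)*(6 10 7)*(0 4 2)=(0 4 2)(1 3 6 5 10 7)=[4, 3, 0, 6, 2, 10, 5, 1, 8, 9, 7]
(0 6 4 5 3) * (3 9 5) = [6, 1, 2, 0, 3, 9, 4, 7, 8, 5] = (0 6 4 3)(5 9)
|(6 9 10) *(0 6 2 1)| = |(0 6 9 10 2 1)| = 6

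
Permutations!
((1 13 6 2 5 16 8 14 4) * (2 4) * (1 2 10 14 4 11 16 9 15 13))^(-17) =((2 5 9 15 13 6 11 16 8 4)(10 14))^(-17) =(2 15 11 4 9 6 8 5 13 16)(10 14)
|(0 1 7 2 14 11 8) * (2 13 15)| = |(0 1 7 13 15 2 14 11 8)| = 9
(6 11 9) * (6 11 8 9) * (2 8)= (2 8 9 11 6)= [0, 1, 8, 3, 4, 5, 2, 7, 9, 11, 10, 6]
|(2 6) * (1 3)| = |(1 3)(2 6)| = 2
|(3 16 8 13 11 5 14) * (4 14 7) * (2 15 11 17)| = 12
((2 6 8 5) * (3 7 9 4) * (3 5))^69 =((2 6 8 3 7 9 4 5))^69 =(2 9 8 5 7 6 4 3)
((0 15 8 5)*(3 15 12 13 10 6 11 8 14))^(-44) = (0 6)(3 15 14)(5 10)(8 13)(11 12)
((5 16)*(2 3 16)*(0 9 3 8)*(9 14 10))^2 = ((0 14 10 9 3 16 5 2 8))^2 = (0 10 3 5 8 14 9 16 2)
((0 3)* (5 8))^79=(0 3)(5 8)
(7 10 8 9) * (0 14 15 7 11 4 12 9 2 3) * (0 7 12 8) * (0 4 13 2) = (0 14 15 12 9 11 13 2 3 7 10 4 8) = [14, 1, 3, 7, 8, 5, 6, 10, 0, 11, 4, 13, 9, 2, 15, 12]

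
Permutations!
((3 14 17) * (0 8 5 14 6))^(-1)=(0 6 3 17 14 5 8)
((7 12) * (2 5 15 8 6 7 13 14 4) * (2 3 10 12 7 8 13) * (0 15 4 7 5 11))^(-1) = ((0 15 13 14 7 5 4 3 10 12 2 11)(6 8))^(-1) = (0 11 2 12 10 3 4 5 7 14 13 15)(6 8)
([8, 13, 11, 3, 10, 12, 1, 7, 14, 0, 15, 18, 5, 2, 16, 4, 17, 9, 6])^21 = [16, 11, 6, 3, 4, 12, 2, 7, 17, 14, 10, 1, 5, 18, 9, 15, 0, 8, 13]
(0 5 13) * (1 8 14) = [5, 8, 2, 3, 4, 13, 6, 7, 14, 9, 10, 11, 12, 0, 1] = (0 5 13)(1 8 14)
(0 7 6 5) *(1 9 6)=(0 7 1 9 6 5)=[7, 9, 2, 3, 4, 0, 5, 1, 8, 6]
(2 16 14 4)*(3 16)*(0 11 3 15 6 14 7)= (0 11 3 16 7)(2 15 6 14 4)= [11, 1, 15, 16, 2, 5, 14, 0, 8, 9, 10, 3, 12, 13, 4, 6, 7]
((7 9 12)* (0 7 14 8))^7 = (0 7 9 12 14 8)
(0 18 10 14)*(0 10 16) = [18, 1, 2, 3, 4, 5, 6, 7, 8, 9, 14, 11, 12, 13, 10, 15, 0, 17, 16] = (0 18 16)(10 14)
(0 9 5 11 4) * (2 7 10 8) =(0 9 5 11 4)(2 7 10 8) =[9, 1, 7, 3, 0, 11, 6, 10, 2, 5, 8, 4]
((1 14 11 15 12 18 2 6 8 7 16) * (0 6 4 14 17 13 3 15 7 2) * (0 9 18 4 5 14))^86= ((0 6 8 2 5 14 11 7 16 1 17 13 3 15 12 4)(9 18))^86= (18)(0 11 3 8 16 12 5 17)(1 4 14 13 6 7 15 2)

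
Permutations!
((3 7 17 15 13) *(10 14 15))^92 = (3 7 17 10 14 15 13)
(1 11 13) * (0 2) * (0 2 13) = (0 13 1 11) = [13, 11, 2, 3, 4, 5, 6, 7, 8, 9, 10, 0, 12, 1]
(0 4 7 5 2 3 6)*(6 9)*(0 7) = (0 4)(2 3 9 6 7 5) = [4, 1, 3, 9, 0, 2, 7, 5, 8, 6]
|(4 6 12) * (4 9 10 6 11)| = 4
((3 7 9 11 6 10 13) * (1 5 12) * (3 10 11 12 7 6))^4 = ((1 5 7 9 12)(3 6 11)(10 13))^4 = (13)(1 12 9 7 5)(3 6 11)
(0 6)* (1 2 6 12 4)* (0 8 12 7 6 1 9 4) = (0 7 6 8 12)(1 2)(4 9) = [7, 2, 1, 3, 9, 5, 8, 6, 12, 4, 10, 11, 0]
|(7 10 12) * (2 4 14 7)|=|(2 4 14 7 10 12)|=6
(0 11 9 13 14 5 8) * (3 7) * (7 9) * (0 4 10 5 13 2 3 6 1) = (0 11 7 6 1)(2 3 9)(4 10 5 8)(13 14) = [11, 0, 3, 9, 10, 8, 1, 6, 4, 2, 5, 7, 12, 14, 13]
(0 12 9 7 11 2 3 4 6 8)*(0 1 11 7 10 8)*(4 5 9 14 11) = [12, 4, 3, 5, 6, 9, 0, 7, 1, 10, 8, 2, 14, 13, 11] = (0 12 14 11 2 3 5 9 10 8 1 4 6)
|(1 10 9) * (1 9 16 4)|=4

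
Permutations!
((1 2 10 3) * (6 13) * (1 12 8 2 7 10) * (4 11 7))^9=((1 4 11 7 10 3 12 8 2)(6 13))^9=(6 13)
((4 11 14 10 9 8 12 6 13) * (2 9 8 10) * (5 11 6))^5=((2 9 10 8 12 5 11 14)(4 6 13))^5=(2 5 10 14 12 9 11 8)(4 13 6)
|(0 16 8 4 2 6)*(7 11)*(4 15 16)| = 12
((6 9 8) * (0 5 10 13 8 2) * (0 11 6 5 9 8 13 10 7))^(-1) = (13)(0 7 5 8 6 11 2 9)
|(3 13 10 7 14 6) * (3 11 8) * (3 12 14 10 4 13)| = 10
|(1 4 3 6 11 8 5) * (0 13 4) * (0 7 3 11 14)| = 11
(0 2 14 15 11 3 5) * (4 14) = (0 2 4 14 15 11 3 5) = [2, 1, 4, 5, 14, 0, 6, 7, 8, 9, 10, 3, 12, 13, 15, 11]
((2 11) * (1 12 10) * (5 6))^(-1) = ((1 12 10)(2 11)(5 6))^(-1) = (1 10 12)(2 11)(5 6)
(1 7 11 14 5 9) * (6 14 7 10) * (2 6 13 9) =(1 10 13 9)(2 6 14 5)(7 11) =[0, 10, 6, 3, 4, 2, 14, 11, 8, 1, 13, 7, 12, 9, 5]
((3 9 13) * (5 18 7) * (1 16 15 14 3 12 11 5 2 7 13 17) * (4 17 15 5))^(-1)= (1 17 4 11 12 13 18 5 16)(2 7)(3 14 15 9)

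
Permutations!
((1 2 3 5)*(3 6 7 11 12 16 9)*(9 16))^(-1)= (16)(1 5 3 9 12 11 7 6 2)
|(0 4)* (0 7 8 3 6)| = 6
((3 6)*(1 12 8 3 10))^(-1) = (1 10 6 3 8 12)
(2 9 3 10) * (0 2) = (0 2 9 3 10) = [2, 1, 9, 10, 4, 5, 6, 7, 8, 3, 0]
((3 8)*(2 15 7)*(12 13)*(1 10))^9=(15)(1 10)(3 8)(12 13)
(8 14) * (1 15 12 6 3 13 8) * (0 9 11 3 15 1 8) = (0 9 11 3 13)(6 15 12)(8 14) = [9, 1, 2, 13, 4, 5, 15, 7, 14, 11, 10, 3, 6, 0, 8, 12]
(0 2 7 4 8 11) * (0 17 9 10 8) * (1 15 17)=(0 2 7 4)(1 15 17 9 10 8 11)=[2, 15, 7, 3, 0, 5, 6, 4, 11, 10, 8, 1, 12, 13, 14, 17, 16, 9]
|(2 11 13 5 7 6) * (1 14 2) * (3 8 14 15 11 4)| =|(1 15 11 13 5 7 6)(2 4 3 8 14)| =35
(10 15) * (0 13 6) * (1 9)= [13, 9, 2, 3, 4, 5, 0, 7, 8, 1, 15, 11, 12, 6, 14, 10]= (0 13 6)(1 9)(10 15)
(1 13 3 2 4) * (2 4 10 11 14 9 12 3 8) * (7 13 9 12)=[0, 9, 10, 4, 1, 5, 6, 13, 2, 7, 11, 14, 3, 8, 12]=(1 9 7 13 8 2 10 11 14 12 3 4)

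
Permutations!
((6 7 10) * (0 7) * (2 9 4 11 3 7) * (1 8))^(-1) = (0 6 10 7 3 11 4 9 2)(1 8)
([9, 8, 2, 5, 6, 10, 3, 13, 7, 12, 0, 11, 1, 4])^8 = [6, 10, 2, 7, 1, 13, 8, 9, 0, 3, 4, 11, 5, 12]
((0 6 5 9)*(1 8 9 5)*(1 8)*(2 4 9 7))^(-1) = (0 9 4 2 7 8 6)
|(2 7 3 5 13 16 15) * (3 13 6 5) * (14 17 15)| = 14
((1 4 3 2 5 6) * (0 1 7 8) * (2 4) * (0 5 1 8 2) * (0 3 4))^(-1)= ((0 8 5 6 7 2 1 3))^(-1)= (0 3 1 2 7 6 5 8)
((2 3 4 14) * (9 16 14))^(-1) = (2 14 16 9 4 3)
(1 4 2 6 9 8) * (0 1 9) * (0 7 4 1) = (2 6 7 4)(8 9) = [0, 1, 6, 3, 2, 5, 7, 4, 9, 8]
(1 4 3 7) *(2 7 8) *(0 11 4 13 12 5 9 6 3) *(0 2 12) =(0 11 4 2 7 1 13)(3 8 12 5 9 6) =[11, 13, 7, 8, 2, 9, 3, 1, 12, 6, 10, 4, 5, 0]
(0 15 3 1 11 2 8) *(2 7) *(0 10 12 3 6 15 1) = (0 1 11 7 2 8 10 12 3)(6 15) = [1, 11, 8, 0, 4, 5, 15, 2, 10, 9, 12, 7, 3, 13, 14, 6]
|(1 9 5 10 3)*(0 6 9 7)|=8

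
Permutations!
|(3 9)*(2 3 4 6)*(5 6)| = 6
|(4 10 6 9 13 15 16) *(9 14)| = |(4 10 6 14 9 13 15 16)| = 8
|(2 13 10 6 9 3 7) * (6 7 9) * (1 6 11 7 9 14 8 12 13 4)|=42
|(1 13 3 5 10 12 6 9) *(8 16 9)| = 10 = |(1 13 3 5 10 12 6 8 16 9)|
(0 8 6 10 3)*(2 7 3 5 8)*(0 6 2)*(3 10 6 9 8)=(2 7 10 5 3 9 8)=[0, 1, 7, 9, 4, 3, 6, 10, 2, 8, 5]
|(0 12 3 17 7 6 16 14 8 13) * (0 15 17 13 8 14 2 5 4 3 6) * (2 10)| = 13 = |(0 12 6 16 10 2 5 4 3 13 15 17 7)|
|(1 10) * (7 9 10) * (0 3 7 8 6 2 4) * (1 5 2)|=24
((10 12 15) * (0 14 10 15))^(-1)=(15)(0 12 10 14)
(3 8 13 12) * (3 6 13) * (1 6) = (1 6 13 12)(3 8) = [0, 6, 2, 8, 4, 5, 13, 7, 3, 9, 10, 11, 1, 12]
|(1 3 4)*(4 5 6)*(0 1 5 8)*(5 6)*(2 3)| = |(0 1 2 3 8)(4 6)| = 10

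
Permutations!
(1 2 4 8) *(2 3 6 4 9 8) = [0, 3, 9, 6, 2, 5, 4, 7, 1, 8] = (1 3 6 4 2 9 8)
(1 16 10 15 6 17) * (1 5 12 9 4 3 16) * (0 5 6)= (0 5 12 9 4 3 16 10 15)(6 17)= [5, 1, 2, 16, 3, 12, 17, 7, 8, 4, 15, 11, 9, 13, 14, 0, 10, 6]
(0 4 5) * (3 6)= (0 4 5)(3 6)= [4, 1, 2, 6, 5, 0, 3]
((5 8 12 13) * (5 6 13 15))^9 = (5 8 12 15)(6 13) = ((5 8 12 15)(6 13))^9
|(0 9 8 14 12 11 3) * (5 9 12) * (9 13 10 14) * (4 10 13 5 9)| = |(0 12 11 3)(4 10 14 9 8)| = 20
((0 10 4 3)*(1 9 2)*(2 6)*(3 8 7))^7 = (0 10 4 8 7 3)(1 2 6 9)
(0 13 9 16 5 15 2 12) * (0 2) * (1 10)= (0 13 9 16 5 15)(1 10)(2 12)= [13, 10, 12, 3, 4, 15, 6, 7, 8, 16, 1, 11, 2, 9, 14, 0, 5]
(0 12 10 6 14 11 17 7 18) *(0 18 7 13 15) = (18)(0 12 10 6 14 11 17 13 15) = [12, 1, 2, 3, 4, 5, 14, 7, 8, 9, 6, 17, 10, 15, 11, 0, 16, 13, 18]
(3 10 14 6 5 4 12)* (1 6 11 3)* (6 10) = (1 10 14 11 3 6 5 4 12) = [0, 10, 2, 6, 12, 4, 5, 7, 8, 9, 14, 3, 1, 13, 11]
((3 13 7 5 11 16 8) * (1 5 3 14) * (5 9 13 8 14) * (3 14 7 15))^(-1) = ((1 9 13 15 3 8 5 11 16 7 14))^(-1) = (1 14 7 16 11 5 8 3 15 13 9)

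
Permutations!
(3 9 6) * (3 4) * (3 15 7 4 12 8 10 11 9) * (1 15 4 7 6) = [0, 15, 2, 3, 4, 5, 12, 7, 10, 1, 11, 9, 8, 13, 14, 6] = (1 15 6 12 8 10 11 9)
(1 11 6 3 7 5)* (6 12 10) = (1 11 12 10 6 3 7 5) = [0, 11, 2, 7, 4, 1, 3, 5, 8, 9, 6, 12, 10]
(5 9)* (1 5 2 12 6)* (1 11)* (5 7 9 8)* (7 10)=[0, 10, 12, 3, 4, 8, 11, 9, 5, 2, 7, 1, 6]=(1 10 7 9 2 12 6 11)(5 8)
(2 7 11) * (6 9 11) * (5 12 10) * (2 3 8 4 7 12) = [0, 1, 12, 8, 7, 2, 9, 6, 4, 11, 5, 3, 10] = (2 12 10 5)(3 8 4 7 6 9 11)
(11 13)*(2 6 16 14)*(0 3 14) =(0 3 14 2 6 16)(11 13) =[3, 1, 6, 14, 4, 5, 16, 7, 8, 9, 10, 13, 12, 11, 2, 15, 0]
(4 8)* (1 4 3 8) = (1 4)(3 8) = [0, 4, 2, 8, 1, 5, 6, 7, 3]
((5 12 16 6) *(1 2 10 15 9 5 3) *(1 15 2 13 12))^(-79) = (1 12 6 15 5 13 16 3 9)(2 10)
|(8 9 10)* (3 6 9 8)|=|(3 6 9 10)|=4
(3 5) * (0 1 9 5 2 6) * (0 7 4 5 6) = (0 1 9 6 7 4 5 3 2) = [1, 9, 0, 2, 5, 3, 7, 4, 8, 6]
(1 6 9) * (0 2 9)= [2, 6, 9, 3, 4, 5, 0, 7, 8, 1]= (0 2 9 1 6)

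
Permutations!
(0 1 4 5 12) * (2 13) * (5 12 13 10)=(0 1 4 12)(2 10 5 13)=[1, 4, 10, 3, 12, 13, 6, 7, 8, 9, 5, 11, 0, 2]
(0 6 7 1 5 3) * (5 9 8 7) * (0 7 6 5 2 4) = (0 5 3 7 1 9 8 6 2 4) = [5, 9, 4, 7, 0, 3, 2, 1, 6, 8]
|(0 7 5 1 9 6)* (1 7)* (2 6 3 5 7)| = |(0 1 9 3 5 2 6)| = 7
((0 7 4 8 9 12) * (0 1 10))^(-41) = ((0 7 4 8 9 12 1 10))^(-41) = (0 10 1 12 9 8 4 7)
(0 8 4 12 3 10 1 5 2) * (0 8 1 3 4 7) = (0 1 5 2 8 7)(3 10)(4 12) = [1, 5, 8, 10, 12, 2, 6, 0, 7, 9, 3, 11, 4]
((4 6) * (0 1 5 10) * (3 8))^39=(0 10 5 1)(3 8)(4 6)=((0 1 5 10)(3 8)(4 6))^39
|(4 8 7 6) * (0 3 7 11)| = 7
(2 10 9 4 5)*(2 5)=(2 10 9 4)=[0, 1, 10, 3, 2, 5, 6, 7, 8, 4, 9]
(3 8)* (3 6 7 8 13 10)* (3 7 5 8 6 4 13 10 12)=(3 10 7 6 5 8 4 13 12)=[0, 1, 2, 10, 13, 8, 5, 6, 4, 9, 7, 11, 3, 12]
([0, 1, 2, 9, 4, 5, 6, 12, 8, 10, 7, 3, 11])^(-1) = (3 11 12 7 10 9)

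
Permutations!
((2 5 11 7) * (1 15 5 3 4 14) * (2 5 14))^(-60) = ((1 15 14)(2 3 4)(5 11 7))^(-60) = (15)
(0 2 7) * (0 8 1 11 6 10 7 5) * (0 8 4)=[2, 11, 5, 3, 0, 8, 10, 4, 1, 9, 7, 6]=(0 2 5 8 1 11 6 10 7 4)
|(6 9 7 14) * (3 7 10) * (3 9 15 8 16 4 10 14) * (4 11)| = 18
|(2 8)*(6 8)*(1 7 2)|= |(1 7 2 6 8)|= 5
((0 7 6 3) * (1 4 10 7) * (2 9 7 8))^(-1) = ((0 1 4 10 8 2 9 7 6 3))^(-1) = (0 3 6 7 9 2 8 10 4 1)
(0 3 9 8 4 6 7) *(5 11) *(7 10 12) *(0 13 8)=[3, 1, 2, 9, 6, 11, 10, 13, 4, 0, 12, 5, 7, 8]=(0 3 9)(4 6 10 12 7 13 8)(5 11)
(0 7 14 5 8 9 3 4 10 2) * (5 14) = (14)(0 7 5 8 9 3 4 10 2) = [7, 1, 0, 4, 10, 8, 6, 5, 9, 3, 2, 11, 12, 13, 14]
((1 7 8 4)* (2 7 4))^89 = ((1 4)(2 7 8))^89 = (1 4)(2 8 7)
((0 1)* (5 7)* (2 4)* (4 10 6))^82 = (2 6)(4 10)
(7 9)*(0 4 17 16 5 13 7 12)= (0 4 17 16 5 13 7 9 12)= [4, 1, 2, 3, 17, 13, 6, 9, 8, 12, 10, 11, 0, 7, 14, 15, 5, 16]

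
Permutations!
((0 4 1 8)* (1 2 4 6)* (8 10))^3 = ((0 6 1 10 8)(2 4))^3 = (0 10 6 8 1)(2 4)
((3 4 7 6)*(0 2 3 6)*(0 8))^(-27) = (0 4)(2 7)(3 8)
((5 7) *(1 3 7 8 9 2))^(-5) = (1 7 8 2 3 5 9)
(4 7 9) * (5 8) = (4 7 9)(5 8) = [0, 1, 2, 3, 7, 8, 6, 9, 5, 4]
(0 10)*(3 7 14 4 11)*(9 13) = (0 10)(3 7 14 4 11)(9 13) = [10, 1, 2, 7, 11, 5, 6, 14, 8, 13, 0, 3, 12, 9, 4]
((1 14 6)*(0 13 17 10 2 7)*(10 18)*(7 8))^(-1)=((0 13 17 18 10 2 8 7)(1 14 6))^(-1)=(0 7 8 2 10 18 17 13)(1 6 14)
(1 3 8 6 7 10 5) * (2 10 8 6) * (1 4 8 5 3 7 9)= (1 7 5 4 8 2 10 3 6 9)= [0, 7, 10, 6, 8, 4, 9, 5, 2, 1, 3]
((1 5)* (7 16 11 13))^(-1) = (1 5)(7 13 11 16)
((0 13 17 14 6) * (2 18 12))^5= ((0 13 17 14 6)(2 18 12))^5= (2 12 18)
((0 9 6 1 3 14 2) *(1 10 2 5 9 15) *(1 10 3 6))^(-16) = (15)(1 3 5)(6 14 9)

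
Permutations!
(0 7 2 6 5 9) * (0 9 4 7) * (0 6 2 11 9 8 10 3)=[6, 1, 2, 0, 7, 4, 5, 11, 10, 8, 3, 9]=(0 6 5 4 7 11 9 8 10 3)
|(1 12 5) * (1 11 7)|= 5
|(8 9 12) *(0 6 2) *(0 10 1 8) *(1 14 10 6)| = |(0 1 8 9 12)(2 6)(10 14)| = 10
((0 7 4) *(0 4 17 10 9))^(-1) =((0 7 17 10 9))^(-1) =(0 9 10 17 7)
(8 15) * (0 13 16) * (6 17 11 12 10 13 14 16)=(0 14 16)(6 17 11 12 10 13)(8 15)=[14, 1, 2, 3, 4, 5, 17, 7, 15, 9, 13, 12, 10, 6, 16, 8, 0, 11]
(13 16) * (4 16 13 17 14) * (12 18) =(4 16 17 14)(12 18) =[0, 1, 2, 3, 16, 5, 6, 7, 8, 9, 10, 11, 18, 13, 4, 15, 17, 14, 12]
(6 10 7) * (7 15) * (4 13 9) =(4 13 9)(6 10 15 7) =[0, 1, 2, 3, 13, 5, 10, 6, 8, 4, 15, 11, 12, 9, 14, 7]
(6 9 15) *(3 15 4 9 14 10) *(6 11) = (3 15 11 6 14 10)(4 9) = [0, 1, 2, 15, 9, 5, 14, 7, 8, 4, 3, 6, 12, 13, 10, 11]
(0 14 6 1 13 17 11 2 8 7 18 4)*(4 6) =(0 14 4)(1 13 17 11 2 8 7 18 6) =[14, 13, 8, 3, 0, 5, 1, 18, 7, 9, 10, 2, 12, 17, 4, 15, 16, 11, 6]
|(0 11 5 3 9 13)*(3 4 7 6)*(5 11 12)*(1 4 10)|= 11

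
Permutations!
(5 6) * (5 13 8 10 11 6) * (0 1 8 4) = (0 1 8 10 11 6 13 4) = [1, 8, 2, 3, 0, 5, 13, 7, 10, 9, 11, 6, 12, 4]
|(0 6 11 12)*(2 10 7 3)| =4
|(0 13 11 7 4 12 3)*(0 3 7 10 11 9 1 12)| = |(0 13 9 1 12 7 4)(10 11)| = 14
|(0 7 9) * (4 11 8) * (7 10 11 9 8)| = 7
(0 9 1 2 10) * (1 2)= (0 9 2 10)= [9, 1, 10, 3, 4, 5, 6, 7, 8, 2, 0]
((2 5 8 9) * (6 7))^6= (2 8)(5 9)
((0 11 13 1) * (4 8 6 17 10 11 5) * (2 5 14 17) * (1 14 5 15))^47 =(0 1 15 2 6 8 4 5)(10 13 17 11 14)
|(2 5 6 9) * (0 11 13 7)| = 4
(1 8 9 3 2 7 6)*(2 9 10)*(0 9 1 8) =(0 9 3 1)(2 7 6 8 10) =[9, 0, 7, 1, 4, 5, 8, 6, 10, 3, 2]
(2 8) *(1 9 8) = [0, 9, 1, 3, 4, 5, 6, 7, 2, 8] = (1 9 8 2)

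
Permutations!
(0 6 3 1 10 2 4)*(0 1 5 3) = (0 6)(1 10 2 4)(3 5) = [6, 10, 4, 5, 1, 3, 0, 7, 8, 9, 2]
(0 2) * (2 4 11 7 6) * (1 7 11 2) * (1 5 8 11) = (0 4 2)(1 7 6 5 8 11) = [4, 7, 0, 3, 2, 8, 5, 6, 11, 9, 10, 1]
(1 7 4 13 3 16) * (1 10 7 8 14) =(1 8 14)(3 16 10 7 4 13) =[0, 8, 2, 16, 13, 5, 6, 4, 14, 9, 7, 11, 12, 3, 1, 15, 10]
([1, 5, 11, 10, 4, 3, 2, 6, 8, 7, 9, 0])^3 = (0 3 7 11 5 9 2 1 10 6)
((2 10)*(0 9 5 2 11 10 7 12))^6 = ((0 9 5 2 7 12)(10 11))^6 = (12)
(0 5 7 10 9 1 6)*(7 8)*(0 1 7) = (0 5 8)(1 6)(7 10 9) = [5, 6, 2, 3, 4, 8, 1, 10, 0, 7, 9]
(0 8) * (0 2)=(0 8 2)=[8, 1, 0, 3, 4, 5, 6, 7, 2]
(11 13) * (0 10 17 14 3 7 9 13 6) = [10, 1, 2, 7, 4, 5, 0, 9, 8, 13, 17, 6, 12, 11, 3, 15, 16, 14] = (0 10 17 14 3 7 9 13 11 6)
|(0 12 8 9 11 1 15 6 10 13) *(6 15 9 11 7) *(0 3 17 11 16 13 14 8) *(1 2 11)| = |(0 12)(1 9 7 6 10 14 8 16 13 3 17)(2 11)| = 22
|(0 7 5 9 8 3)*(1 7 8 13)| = 15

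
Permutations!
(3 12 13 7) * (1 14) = [0, 14, 2, 12, 4, 5, 6, 3, 8, 9, 10, 11, 13, 7, 1] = (1 14)(3 12 13 7)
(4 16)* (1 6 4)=(1 6 4 16)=[0, 6, 2, 3, 16, 5, 4, 7, 8, 9, 10, 11, 12, 13, 14, 15, 1]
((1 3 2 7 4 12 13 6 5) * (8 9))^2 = (1 2 4 13 5 3 7 12 6)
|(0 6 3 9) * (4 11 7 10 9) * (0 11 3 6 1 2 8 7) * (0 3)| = |(0 1 2 8 7 10 9 11 3 4)| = 10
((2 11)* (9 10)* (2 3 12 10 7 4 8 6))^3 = ((2 11 3 12 10 9 7 4 8 6))^3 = (2 12 7 6 3 9 8 11 10 4)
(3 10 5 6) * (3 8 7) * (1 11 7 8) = (1 11 7 3 10 5 6) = [0, 11, 2, 10, 4, 6, 1, 3, 8, 9, 5, 7]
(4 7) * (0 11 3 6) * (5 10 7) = (0 11 3 6)(4 5 10 7) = [11, 1, 2, 6, 5, 10, 0, 4, 8, 9, 7, 3]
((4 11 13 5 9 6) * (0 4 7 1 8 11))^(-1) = (0 4)(1 7 6 9 5 13 11 8)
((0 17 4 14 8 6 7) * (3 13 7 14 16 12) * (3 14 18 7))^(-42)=(0 18 8 12 4)(6 14 16 17 7)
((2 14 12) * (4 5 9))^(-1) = ((2 14 12)(4 5 9))^(-1) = (2 12 14)(4 9 5)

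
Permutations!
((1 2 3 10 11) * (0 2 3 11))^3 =((0 2 11 1 3 10))^3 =(0 1)(2 3)(10 11)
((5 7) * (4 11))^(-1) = ((4 11)(5 7))^(-1) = (4 11)(5 7)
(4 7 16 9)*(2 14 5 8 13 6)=(2 14 5 8 13 6)(4 7 16 9)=[0, 1, 14, 3, 7, 8, 2, 16, 13, 4, 10, 11, 12, 6, 5, 15, 9]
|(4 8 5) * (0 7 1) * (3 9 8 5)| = |(0 7 1)(3 9 8)(4 5)| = 6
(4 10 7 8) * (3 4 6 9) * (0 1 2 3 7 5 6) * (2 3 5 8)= (0 1 3 4 10 8)(2 5 6 9 7)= [1, 3, 5, 4, 10, 6, 9, 2, 0, 7, 8]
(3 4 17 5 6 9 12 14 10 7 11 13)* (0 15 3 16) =(0 15 3 4 17 5 6 9 12 14 10 7 11 13 16) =[15, 1, 2, 4, 17, 6, 9, 11, 8, 12, 7, 13, 14, 16, 10, 3, 0, 5]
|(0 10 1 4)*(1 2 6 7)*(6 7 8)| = 6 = |(0 10 2 7 1 4)(6 8)|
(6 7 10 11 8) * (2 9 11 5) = (2 9 11 8 6 7 10 5) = [0, 1, 9, 3, 4, 2, 7, 10, 6, 11, 5, 8]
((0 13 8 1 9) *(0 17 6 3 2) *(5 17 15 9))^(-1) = ((0 13 8 1 5 17 6 3 2)(9 15))^(-1) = (0 2 3 6 17 5 1 8 13)(9 15)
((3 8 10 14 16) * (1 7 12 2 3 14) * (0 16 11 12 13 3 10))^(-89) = ((0 16 14 11 12 2 10 1 7 13 3 8))^(-89) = (0 1 14 13 12 8 10 16 7 11 3 2)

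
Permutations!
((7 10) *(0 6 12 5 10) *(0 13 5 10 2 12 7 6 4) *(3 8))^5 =((0 4)(2 12 10 6 7 13 5)(3 8))^5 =(0 4)(2 13 6 12 5 7 10)(3 8)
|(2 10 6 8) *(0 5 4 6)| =|(0 5 4 6 8 2 10)| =7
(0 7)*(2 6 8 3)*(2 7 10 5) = (0 10 5 2 6 8 3 7) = [10, 1, 6, 7, 4, 2, 8, 0, 3, 9, 5]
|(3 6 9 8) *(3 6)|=|(6 9 8)|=3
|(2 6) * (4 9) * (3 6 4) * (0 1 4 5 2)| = |(0 1 4 9 3 6)(2 5)| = 6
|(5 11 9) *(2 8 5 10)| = 6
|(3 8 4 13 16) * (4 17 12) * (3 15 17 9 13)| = |(3 8 9 13 16 15 17 12 4)| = 9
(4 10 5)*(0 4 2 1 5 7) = [4, 5, 1, 3, 10, 2, 6, 0, 8, 9, 7] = (0 4 10 7)(1 5 2)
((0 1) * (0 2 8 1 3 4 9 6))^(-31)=((0 3 4 9 6)(1 2 8))^(-31)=(0 6 9 4 3)(1 8 2)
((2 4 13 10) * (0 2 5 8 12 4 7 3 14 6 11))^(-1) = (0 11 6 14 3 7 2)(4 12 8 5 10 13)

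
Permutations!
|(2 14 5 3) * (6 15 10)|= 12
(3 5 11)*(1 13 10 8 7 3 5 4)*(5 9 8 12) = [0, 13, 2, 4, 1, 11, 6, 3, 7, 8, 12, 9, 5, 10] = (1 13 10 12 5 11 9 8 7 3 4)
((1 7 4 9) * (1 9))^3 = (9)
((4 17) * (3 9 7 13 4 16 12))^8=(17)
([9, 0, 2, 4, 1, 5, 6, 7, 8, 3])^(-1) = (0 1 4 3 9)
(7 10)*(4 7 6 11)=(4 7 10 6 11)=[0, 1, 2, 3, 7, 5, 11, 10, 8, 9, 6, 4]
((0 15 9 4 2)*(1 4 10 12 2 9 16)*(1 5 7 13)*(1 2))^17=(0 5 2 16 13 15 7)(1 9 12 4 10)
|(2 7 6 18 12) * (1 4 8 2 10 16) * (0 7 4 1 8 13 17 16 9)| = 42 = |(0 7 6 18 12 10 9)(2 4 13 17 16 8)|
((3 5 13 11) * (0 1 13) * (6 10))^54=(13)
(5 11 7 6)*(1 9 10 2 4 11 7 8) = (1 9 10 2 4 11 8)(5 7 6) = [0, 9, 4, 3, 11, 7, 5, 6, 1, 10, 2, 8]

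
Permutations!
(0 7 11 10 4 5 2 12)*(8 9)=(0 7 11 10 4 5 2 12)(8 9)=[7, 1, 12, 3, 5, 2, 6, 11, 9, 8, 4, 10, 0]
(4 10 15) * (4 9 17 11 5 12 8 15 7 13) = (4 10 7 13)(5 12 8 15 9 17 11) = [0, 1, 2, 3, 10, 12, 6, 13, 15, 17, 7, 5, 8, 4, 14, 9, 16, 11]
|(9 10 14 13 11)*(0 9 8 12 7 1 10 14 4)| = 11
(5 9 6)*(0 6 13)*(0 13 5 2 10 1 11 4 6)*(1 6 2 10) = (13)(1 11 4 2)(5 9)(6 10) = [0, 11, 1, 3, 2, 9, 10, 7, 8, 5, 6, 4, 12, 13]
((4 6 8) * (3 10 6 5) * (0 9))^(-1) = (0 9)(3 5 4 8 6 10)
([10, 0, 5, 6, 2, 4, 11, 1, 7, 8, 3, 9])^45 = (11)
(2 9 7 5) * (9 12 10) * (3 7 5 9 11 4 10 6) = (2 12 6 3 7 9 5)(4 10 11) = [0, 1, 12, 7, 10, 2, 3, 9, 8, 5, 11, 4, 6]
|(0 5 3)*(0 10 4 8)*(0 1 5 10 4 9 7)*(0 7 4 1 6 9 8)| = 6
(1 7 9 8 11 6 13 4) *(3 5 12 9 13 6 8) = (1 7 13 4)(3 5 12 9)(8 11) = [0, 7, 2, 5, 1, 12, 6, 13, 11, 3, 10, 8, 9, 4]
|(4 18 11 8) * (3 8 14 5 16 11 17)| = |(3 8 4 18 17)(5 16 11 14)| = 20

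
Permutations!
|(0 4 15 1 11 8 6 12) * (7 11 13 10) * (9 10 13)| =|(0 4 15 1 9 10 7 11 8 6 12)| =11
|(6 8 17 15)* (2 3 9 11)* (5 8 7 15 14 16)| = |(2 3 9 11)(5 8 17 14 16)(6 7 15)| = 60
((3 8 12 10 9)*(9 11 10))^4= (12)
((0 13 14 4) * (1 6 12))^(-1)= ((0 13 14 4)(1 6 12))^(-1)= (0 4 14 13)(1 12 6)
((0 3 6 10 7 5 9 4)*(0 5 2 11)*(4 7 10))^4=((0 3 6 4 5 9 7 2 11))^4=(0 5 11 4 2 6 7 3 9)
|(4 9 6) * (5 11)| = |(4 9 6)(5 11)| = 6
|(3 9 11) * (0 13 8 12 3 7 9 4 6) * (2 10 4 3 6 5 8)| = 9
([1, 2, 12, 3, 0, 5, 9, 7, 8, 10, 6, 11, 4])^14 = [4, 0, 1, 3, 12, 5, 10, 7, 8, 6, 9, 11, 2]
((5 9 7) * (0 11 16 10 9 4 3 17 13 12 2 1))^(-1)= ((0 11 16 10 9 7 5 4 3 17 13 12 2 1))^(-1)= (0 1 2 12 13 17 3 4 5 7 9 10 16 11)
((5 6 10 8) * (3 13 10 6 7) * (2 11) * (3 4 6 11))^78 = ((2 3 13 10 8 5 7 4 6 11))^78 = (2 6 7 8 13)(3 11 4 5 10)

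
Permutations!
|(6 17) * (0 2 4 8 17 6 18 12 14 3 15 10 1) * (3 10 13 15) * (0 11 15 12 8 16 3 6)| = 42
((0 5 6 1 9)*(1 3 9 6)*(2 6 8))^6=(0 3 2 1)(5 9 6 8)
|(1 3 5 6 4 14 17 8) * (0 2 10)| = |(0 2 10)(1 3 5 6 4 14 17 8)| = 24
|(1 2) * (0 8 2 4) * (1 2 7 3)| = 6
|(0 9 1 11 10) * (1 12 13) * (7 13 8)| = |(0 9 12 8 7 13 1 11 10)| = 9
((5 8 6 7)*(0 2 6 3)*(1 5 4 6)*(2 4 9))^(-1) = ((0 4 6 7 9 2 1 5 8 3))^(-1) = (0 3 8 5 1 2 9 7 6 4)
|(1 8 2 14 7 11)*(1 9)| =|(1 8 2 14 7 11 9)| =7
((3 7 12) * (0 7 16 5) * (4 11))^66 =(16)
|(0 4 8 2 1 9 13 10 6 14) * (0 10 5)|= 24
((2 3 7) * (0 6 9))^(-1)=(0 9 6)(2 7 3)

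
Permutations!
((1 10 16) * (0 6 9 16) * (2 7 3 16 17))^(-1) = (0 10 1 16 3 7 2 17 9 6)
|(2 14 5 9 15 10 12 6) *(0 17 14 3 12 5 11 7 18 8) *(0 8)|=12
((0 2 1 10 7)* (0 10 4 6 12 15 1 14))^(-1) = ((0 2 14)(1 4 6 12 15)(7 10))^(-1) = (0 14 2)(1 15 12 6 4)(7 10)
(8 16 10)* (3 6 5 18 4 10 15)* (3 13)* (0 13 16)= [13, 1, 2, 6, 10, 18, 5, 7, 0, 9, 8, 11, 12, 3, 14, 16, 15, 17, 4]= (0 13 3 6 5 18 4 10 8)(15 16)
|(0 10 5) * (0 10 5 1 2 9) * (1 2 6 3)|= 15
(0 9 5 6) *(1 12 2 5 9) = (0 1 12 2 5 6) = [1, 12, 5, 3, 4, 6, 0, 7, 8, 9, 10, 11, 2]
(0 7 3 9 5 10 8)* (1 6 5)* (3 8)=(0 7 8)(1 6 5 10 3 9)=[7, 6, 2, 9, 4, 10, 5, 8, 0, 1, 3]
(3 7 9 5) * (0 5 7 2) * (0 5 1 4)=(0 1 4)(2 5 3)(7 9)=[1, 4, 5, 2, 0, 3, 6, 9, 8, 7]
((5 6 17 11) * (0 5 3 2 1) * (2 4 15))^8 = ((0 5 6 17 11 3 4 15 2 1))^8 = (0 2 4 11 6)(1 15 3 17 5)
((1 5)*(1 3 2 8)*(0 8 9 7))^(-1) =((0 8 1 5 3 2 9 7))^(-1) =(0 7 9 2 3 5 1 8)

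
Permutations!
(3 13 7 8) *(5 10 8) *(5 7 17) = (3 13 17 5 10 8) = [0, 1, 2, 13, 4, 10, 6, 7, 3, 9, 8, 11, 12, 17, 14, 15, 16, 5]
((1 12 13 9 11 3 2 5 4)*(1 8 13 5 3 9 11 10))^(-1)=((1 12 5 4 8 13 11 9 10)(2 3))^(-1)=(1 10 9 11 13 8 4 5 12)(2 3)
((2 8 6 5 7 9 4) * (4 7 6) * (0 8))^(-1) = (0 2 4 8)(5 6)(7 9) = ((0 8 4 2)(5 6)(7 9))^(-1)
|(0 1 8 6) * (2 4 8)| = |(0 1 2 4 8 6)| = 6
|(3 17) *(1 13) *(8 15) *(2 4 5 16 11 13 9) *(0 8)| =|(0 8 15)(1 9 2 4 5 16 11 13)(3 17)| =24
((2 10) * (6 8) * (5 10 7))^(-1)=(2 10 5 7)(6 8)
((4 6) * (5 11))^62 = (11)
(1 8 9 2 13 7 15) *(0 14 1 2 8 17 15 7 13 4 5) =[14, 17, 4, 3, 5, 0, 6, 7, 9, 8, 10, 11, 12, 13, 1, 2, 16, 15] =(0 14 1 17 15 2 4 5)(8 9)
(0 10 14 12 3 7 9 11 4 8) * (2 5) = (0 10 14 12 3 7 9 11 4 8)(2 5) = [10, 1, 5, 7, 8, 2, 6, 9, 0, 11, 14, 4, 3, 13, 12]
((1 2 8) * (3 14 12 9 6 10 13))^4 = (1 2 8)(3 6 14 10 12 13 9)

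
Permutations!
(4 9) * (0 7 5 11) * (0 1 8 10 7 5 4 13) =(0 5 11 1 8 10 7 4 9 13) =[5, 8, 2, 3, 9, 11, 6, 4, 10, 13, 7, 1, 12, 0]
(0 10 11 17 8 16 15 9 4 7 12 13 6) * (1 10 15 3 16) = (0 15 9 4 7 12 13 6)(1 10 11 17 8)(3 16) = [15, 10, 2, 16, 7, 5, 0, 12, 1, 4, 11, 17, 13, 6, 14, 9, 3, 8]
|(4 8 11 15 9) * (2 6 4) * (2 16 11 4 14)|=|(2 6 14)(4 8)(9 16 11 15)|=12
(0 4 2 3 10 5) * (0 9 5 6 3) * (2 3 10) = [4, 1, 0, 2, 3, 9, 10, 7, 8, 5, 6] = (0 4 3 2)(5 9)(6 10)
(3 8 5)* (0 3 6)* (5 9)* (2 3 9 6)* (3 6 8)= [9, 1, 6, 3, 4, 2, 0, 7, 8, 5]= (0 9 5 2 6)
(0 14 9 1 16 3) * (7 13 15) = (0 14 9 1 16 3)(7 13 15) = [14, 16, 2, 0, 4, 5, 6, 13, 8, 1, 10, 11, 12, 15, 9, 7, 3]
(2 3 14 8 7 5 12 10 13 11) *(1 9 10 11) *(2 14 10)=[0, 9, 3, 10, 4, 12, 6, 5, 7, 2, 13, 14, 11, 1, 8]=(1 9 2 3 10 13)(5 12 11 14 8 7)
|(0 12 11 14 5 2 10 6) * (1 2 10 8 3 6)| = |(0 12 11 14 5 10 1 2 8 3 6)| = 11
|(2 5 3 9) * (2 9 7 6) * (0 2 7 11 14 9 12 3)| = |(0 2 5)(3 11 14 9 12)(6 7)| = 30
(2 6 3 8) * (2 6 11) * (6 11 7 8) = (2 7 8 11)(3 6) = [0, 1, 7, 6, 4, 5, 3, 8, 11, 9, 10, 2]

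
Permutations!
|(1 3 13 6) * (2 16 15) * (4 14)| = |(1 3 13 6)(2 16 15)(4 14)| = 12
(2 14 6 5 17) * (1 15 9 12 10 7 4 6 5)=[0, 15, 14, 3, 6, 17, 1, 4, 8, 12, 7, 11, 10, 13, 5, 9, 16, 2]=(1 15 9 12 10 7 4 6)(2 14 5 17)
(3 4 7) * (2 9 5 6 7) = (2 9 5 6 7 3 4) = [0, 1, 9, 4, 2, 6, 7, 3, 8, 5]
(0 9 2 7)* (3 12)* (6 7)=(0 9 2 6 7)(3 12)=[9, 1, 6, 12, 4, 5, 7, 0, 8, 2, 10, 11, 3]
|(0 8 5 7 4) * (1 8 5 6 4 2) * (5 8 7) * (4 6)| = 3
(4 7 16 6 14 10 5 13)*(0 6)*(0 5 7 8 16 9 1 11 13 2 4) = (0 6 14 10 7 9 1 11 13)(2 4 8 16 5) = [6, 11, 4, 3, 8, 2, 14, 9, 16, 1, 7, 13, 12, 0, 10, 15, 5]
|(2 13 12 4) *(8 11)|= 4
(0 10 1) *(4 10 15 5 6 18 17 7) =(0 15 5 6 18 17 7 4 10 1) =[15, 0, 2, 3, 10, 6, 18, 4, 8, 9, 1, 11, 12, 13, 14, 5, 16, 7, 17]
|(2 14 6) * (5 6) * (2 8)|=5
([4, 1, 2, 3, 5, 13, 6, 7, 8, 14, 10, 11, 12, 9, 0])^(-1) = (0 14 9 13 5 4)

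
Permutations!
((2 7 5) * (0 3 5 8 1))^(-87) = (0 7 3 8 5 1 2)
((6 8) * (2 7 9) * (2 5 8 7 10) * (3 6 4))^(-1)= (2 10)(3 4 8 5 9 7 6)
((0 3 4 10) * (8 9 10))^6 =((0 3 4 8 9 10))^6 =(10)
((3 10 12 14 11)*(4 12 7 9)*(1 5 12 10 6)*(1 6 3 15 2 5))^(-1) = (2 15 11 14 12 5)(4 9 7 10)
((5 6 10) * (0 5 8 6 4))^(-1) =((0 5 4)(6 10 8))^(-1) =(0 4 5)(6 8 10)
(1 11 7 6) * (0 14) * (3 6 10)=(0 14)(1 11 7 10 3 6)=[14, 11, 2, 6, 4, 5, 1, 10, 8, 9, 3, 7, 12, 13, 0]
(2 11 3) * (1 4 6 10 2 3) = (1 4 6 10 2 11) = [0, 4, 11, 3, 6, 5, 10, 7, 8, 9, 2, 1]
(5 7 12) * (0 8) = (0 8)(5 7 12) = [8, 1, 2, 3, 4, 7, 6, 12, 0, 9, 10, 11, 5]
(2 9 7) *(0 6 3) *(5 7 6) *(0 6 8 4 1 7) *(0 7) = (0 5 7 2 9 8 4 1)(3 6) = [5, 0, 9, 6, 1, 7, 3, 2, 4, 8]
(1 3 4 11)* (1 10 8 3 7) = (1 7)(3 4 11 10 8) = [0, 7, 2, 4, 11, 5, 6, 1, 3, 9, 8, 10]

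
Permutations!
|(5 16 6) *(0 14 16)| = 5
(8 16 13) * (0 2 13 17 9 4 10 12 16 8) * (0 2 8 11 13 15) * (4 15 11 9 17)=(17)(0 8 9 15)(2 11 13)(4 10 12 16)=[8, 1, 11, 3, 10, 5, 6, 7, 9, 15, 12, 13, 16, 2, 14, 0, 4, 17]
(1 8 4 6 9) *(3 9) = [0, 8, 2, 9, 6, 5, 3, 7, 4, 1] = (1 8 4 6 3 9)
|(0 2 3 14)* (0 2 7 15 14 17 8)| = 8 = |(0 7 15 14 2 3 17 8)|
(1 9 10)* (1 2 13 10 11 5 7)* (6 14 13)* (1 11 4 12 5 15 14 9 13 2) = (1 13 10)(2 6 9 4 12 5 7 11 15 14) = [0, 13, 6, 3, 12, 7, 9, 11, 8, 4, 1, 15, 5, 10, 2, 14]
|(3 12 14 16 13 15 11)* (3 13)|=|(3 12 14 16)(11 13 15)|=12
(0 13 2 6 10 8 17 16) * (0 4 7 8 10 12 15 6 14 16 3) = [13, 1, 14, 0, 7, 5, 12, 8, 17, 9, 10, 11, 15, 2, 16, 6, 4, 3] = (0 13 2 14 16 4 7 8 17 3)(6 12 15)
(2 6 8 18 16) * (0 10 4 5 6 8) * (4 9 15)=(0 10 9 15 4 5 6)(2 8 18 16)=[10, 1, 8, 3, 5, 6, 0, 7, 18, 15, 9, 11, 12, 13, 14, 4, 2, 17, 16]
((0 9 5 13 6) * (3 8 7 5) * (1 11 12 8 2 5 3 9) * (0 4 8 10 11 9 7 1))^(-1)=((1 9 7 3 2 5 13 6 4 8)(10 11 12))^(-1)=(1 8 4 6 13 5 2 3 7 9)(10 12 11)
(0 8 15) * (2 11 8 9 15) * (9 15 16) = (0 15)(2 11 8)(9 16) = [15, 1, 11, 3, 4, 5, 6, 7, 2, 16, 10, 8, 12, 13, 14, 0, 9]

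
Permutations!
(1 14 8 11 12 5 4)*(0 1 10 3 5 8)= [1, 14, 2, 5, 10, 4, 6, 7, 11, 9, 3, 12, 8, 13, 0]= (0 1 14)(3 5 4 10)(8 11 12)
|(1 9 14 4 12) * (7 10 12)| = |(1 9 14 4 7 10 12)| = 7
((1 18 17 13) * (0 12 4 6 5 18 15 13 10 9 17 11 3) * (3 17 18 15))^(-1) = (0 3 1 13 15 5 6 4 12)(9 10 17 11 18) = ((0 12 4 6 5 15 13 1 3)(9 18 11 17 10))^(-1)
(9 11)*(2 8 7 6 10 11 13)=(2 8 7 6 10 11 9 13)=[0, 1, 8, 3, 4, 5, 10, 6, 7, 13, 11, 9, 12, 2]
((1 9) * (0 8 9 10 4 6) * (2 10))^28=(0 2)(1 6)(4 9)(8 10)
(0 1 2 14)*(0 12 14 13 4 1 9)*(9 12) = (0 12 14 9)(1 2 13 4) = [12, 2, 13, 3, 1, 5, 6, 7, 8, 0, 10, 11, 14, 4, 9]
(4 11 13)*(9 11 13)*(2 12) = (2 12)(4 13)(9 11) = [0, 1, 12, 3, 13, 5, 6, 7, 8, 11, 10, 9, 2, 4]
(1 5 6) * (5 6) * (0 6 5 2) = (0 6 1 5 2) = [6, 5, 0, 3, 4, 2, 1]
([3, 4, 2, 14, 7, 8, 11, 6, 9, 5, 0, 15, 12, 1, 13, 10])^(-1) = (0 10 15 11 6 7 4 1 13 14 3)(5 9 8)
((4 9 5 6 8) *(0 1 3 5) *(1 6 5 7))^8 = ((0 6 8 4 9)(1 3 7))^8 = (0 4 6 9 8)(1 7 3)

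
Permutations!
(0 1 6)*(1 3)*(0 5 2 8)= (0 3 1 6 5 2 8)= [3, 6, 8, 1, 4, 2, 5, 7, 0]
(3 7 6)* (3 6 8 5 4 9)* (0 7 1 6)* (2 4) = [7, 6, 4, 1, 9, 2, 0, 8, 5, 3] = (0 7 8 5 2 4 9 3 1 6)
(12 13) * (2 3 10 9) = (2 3 10 9)(12 13) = [0, 1, 3, 10, 4, 5, 6, 7, 8, 2, 9, 11, 13, 12]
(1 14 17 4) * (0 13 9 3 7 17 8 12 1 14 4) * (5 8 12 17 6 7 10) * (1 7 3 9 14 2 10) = (0 13 14 12 7 6 3 1 4 2 10 5 8 17) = [13, 4, 10, 1, 2, 8, 3, 6, 17, 9, 5, 11, 7, 14, 12, 15, 16, 0]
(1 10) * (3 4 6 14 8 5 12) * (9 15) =(1 10)(3 4 6 14 8 5 12)(9 15) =[0, 10, 2, 4, 6, 12, 14, 7, 5, 15, 1, 11, 3, 13, 8, 9]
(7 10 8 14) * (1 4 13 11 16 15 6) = [0, 4, 2, 3, 13, 5, 1, 10, 14, 9, 8, 16, 12, 11, 7, 6, 15] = (1 4 13 11 16 15 6)(7 10 8 14)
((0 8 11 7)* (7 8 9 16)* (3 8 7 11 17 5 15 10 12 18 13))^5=((0 9 16 11 7)(3 8 17 5 15 10 12 18 13))^5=(3 10 8 12 17 18 5 13 15)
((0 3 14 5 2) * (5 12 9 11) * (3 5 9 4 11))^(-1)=(0 2 5)(3 9 11 4 12 14)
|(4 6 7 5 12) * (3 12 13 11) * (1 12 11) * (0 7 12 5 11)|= |(0 7 11 3)(1 5 13)(4 6 12)|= 12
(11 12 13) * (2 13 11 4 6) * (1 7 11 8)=(1 7 11 12 8)(2 13 4 6)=[0, 7, 13, 3, 6, 5, 2, 11, 1, 9, 10, 12, 8, 4]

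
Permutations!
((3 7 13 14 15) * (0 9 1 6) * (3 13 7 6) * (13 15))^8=((15)(0 9 1 3 6)(13 14))^8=(15)(0 3 9 6 1)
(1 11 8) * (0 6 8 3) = (0 6 8 1 11 3) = [6, 11, 2, 0, 4, 5, 8, 7, 1, 9, 10, 3]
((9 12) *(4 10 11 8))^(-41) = ((4 10 11 8)(9 12))^(-41) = (4 8 11 10)(9 12)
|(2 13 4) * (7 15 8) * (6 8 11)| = 15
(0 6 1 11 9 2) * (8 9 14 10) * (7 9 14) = [6, 11, 0, 3, 4, 5, 1, 9, 14, 2, 8, 7, 12, 13, 10] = (0 6 1 11 7 9 2)(8 14 10)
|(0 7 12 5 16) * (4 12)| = |(0 7 4 12 5 16)| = 6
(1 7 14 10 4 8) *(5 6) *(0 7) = (0 7 14 10 4 8 1)(5 6) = [7, 0, 2, 3, 8, 6, 5, 14, 1, 9, 4, 11, 12, 13, 10]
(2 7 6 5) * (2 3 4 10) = (2 7 6 5 3 4 10) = [0, 1, 7, 4, 10, 3, 5, 6, 8, 9, 2]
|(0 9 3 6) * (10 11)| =4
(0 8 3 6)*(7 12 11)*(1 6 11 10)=[8, 6, 2, 11, 4, 5, 0, 12, 3, 9, 1, 7, 10]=(0 8 3 11 7 12 10 1 6)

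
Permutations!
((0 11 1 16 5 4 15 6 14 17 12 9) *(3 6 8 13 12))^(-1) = (0 9 12 13 8 15 4 5 16 1 11)(3 17 14 6)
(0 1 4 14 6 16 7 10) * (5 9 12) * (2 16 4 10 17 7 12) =(0 1 10)(2 16 12 5 9)(4 14 6)(7 17) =[1, 10, 16, 3, 14, 9, 4, 17, 8, 2, 0, 11, 5, 13, 6, 15, 12, 7]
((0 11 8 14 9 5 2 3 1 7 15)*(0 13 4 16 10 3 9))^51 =((0 11 8 14)(1 7 15 13 4 16 10 3)(2 9 5))^51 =(0 14 8 11)(1 13 10 7 4 3 15 16)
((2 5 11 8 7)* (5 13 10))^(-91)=((2 13 10 5 11 8 7))^(-91)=(13)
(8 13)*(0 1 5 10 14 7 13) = (0 1 5 10 14 7 13 8) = [1, 5, 2, 3, 4, 10, 6, 13, 0, 9, 14, 11, 12, 8, 7]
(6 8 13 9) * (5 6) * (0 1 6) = (0 1 6 8 13 9 5) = [1, 6, 2, 3, 4, 0, 8, 7, 13, 5, 10, 11, 12, 9]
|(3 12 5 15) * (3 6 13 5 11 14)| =4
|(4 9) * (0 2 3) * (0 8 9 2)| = 5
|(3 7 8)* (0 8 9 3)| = 6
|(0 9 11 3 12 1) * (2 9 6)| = |(0 6 2 9 11 3 12 1)| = 8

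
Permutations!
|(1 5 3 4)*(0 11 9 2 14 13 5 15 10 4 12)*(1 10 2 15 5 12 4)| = |(0 11 9 15 2 14 13 12)(1 5 3 4 10)| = 40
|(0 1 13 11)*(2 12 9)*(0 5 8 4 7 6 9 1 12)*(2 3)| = |(0 12 1 13 11 5 8 4 7 6 9 3 2)| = 13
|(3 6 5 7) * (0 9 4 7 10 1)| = |(0 9 4 7 3 6 5 10 1)| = 9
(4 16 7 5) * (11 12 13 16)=(4 11 12 13 16 7 5)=[0, 1, 2, 3, 11, 4, 6, 5, 8, 9, 10, 12, 13, 16, 14, 15, 7]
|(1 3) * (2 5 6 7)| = 4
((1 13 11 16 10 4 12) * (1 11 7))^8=((1 13 7)(4 12 11 16 10))^8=(1 7 13)(4 16 12 10 11)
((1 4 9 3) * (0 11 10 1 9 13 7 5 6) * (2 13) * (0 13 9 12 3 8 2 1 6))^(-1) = (0 5 7 13 6 10 11)(1 4)(2 8 9)(3 12)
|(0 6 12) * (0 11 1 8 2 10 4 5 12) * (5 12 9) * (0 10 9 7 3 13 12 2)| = |(0 6 10 4 2 9 5 7 3 13 12 11 1 8)| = 14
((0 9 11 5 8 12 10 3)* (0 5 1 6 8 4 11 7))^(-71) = (0 9 7)(1 6 8 12 10 3 5 4 11) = ((0 9 7)(1 6 8 12 10 3 5 4 11))^(-71)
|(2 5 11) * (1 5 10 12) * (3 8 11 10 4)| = |(1 5 10 12)(2 4 3 8 11)| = 20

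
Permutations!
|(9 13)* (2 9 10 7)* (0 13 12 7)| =|(0 13 10)(2 9 12 7)| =12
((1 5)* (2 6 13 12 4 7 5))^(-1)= (1 5 7 4 12 13 6 2)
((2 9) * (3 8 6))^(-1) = (2 9)(3 6 8)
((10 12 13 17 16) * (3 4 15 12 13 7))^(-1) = ((3 4 15 12 7)(10 13 17 16))^(-1) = (3 7 12 15 4)(10 16 17 13)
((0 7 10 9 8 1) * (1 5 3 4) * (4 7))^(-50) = (0 4 1)(3 8 10)(5 9 7)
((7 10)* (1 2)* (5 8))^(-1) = ((1 2)(5 8)(7 10))^(-1) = (1 2)(5 8)(7 10)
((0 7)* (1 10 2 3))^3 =((0 7)(1 10 2 3))^3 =(0 7)(1 3 2 10)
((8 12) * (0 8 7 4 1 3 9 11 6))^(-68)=((0 8 12 7 4 1 3 9 11 6))^(-68)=(0 12 4 3 11)(1 9 6 8 7)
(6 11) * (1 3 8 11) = (1 3 8 11 6) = [0, 3, 2, 8, 4, 5, 1, 7, 11, 9, 10, 6]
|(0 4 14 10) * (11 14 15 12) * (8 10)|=8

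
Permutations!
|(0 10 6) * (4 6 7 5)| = |(0 10 7 5 4 6)| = 6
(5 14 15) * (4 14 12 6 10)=[0, 1, 2, 3, 14, 12, 10, 7, 8, 9, 4, 11, 6, 13, 15, 5]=(4 14 15 5 12 6 10)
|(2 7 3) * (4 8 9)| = 3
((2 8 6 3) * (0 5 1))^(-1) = (0 1 5)(2 3 6 8)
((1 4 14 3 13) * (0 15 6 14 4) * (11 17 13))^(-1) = (0 1 13 17 11 3 14 6 15)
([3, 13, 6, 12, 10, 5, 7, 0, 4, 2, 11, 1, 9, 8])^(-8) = [7, 10, 9, 0, 13, 5, 2, 6, 1, 12, 8, 4, 3, 11]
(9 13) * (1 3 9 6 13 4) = (1 3 9 4)(6 13) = [0, 3, 2, 9, 1, 5, 13, 7, 8, 4, 10, 11, 12, 6]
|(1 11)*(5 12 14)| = |(1 11)(5 12 14)| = 6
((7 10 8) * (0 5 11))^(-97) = ((0 5 11)(7 10 8))^(-97) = (0 11 5)(7 8 10)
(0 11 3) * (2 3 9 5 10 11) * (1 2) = (0 1 2 3)(5 10 11 9) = [1, 2, 3, 0, 4, 10, 6, 7, 8, 5, 11, 9]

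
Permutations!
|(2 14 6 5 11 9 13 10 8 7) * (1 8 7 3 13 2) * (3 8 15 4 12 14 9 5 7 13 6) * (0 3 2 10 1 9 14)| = 22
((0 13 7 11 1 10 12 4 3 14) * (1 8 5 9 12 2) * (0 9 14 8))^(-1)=(0 11 7 13)(1 2 10)(3 4 12 9 14 5 8)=((0 13 7 11)(1 10 2)(3 8 5 14 9 12 4))^(-1)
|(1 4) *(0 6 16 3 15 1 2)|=|(0 6 16 3 15 1 4 2)|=8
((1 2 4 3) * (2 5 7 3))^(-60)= (7)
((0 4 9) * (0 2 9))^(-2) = ((0 4)(2 9))^(-2) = (9)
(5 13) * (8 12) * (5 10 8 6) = (5 13 10 8 12 6) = [0, 1, 2, 3, 4, 13, 5, 7, 12, 9, 8, 11, 6, 10]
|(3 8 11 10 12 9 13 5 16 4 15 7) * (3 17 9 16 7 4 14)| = |(3 8 11 10 12 16 14)(4 15)(5 7 17 9 13)| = 70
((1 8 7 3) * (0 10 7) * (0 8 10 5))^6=(1 7)(3 10)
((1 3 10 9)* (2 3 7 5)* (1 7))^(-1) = (2 5 7 9 10 3)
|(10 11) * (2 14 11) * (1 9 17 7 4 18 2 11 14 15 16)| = |(1 9 17 7 4 18 2 15 16)(10 11)| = 18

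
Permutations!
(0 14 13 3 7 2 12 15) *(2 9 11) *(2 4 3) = (0 14 13 2 12 15)(3 7 9 11 4) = [14, 1, 12, 7, 3, 5, 6, 9, 8, 11, 10, 4, 15, 2, 13, 0]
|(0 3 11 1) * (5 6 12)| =12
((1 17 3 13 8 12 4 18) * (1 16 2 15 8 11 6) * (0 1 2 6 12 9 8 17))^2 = ((0 1)(2 15 17 3 13 11 12 4 18 16 6)(8 9))^2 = (2 17 13 12 18 6 15 3 11 4 16)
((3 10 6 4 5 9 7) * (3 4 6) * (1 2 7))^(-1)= (1 9 5 4 7 2)(3 10)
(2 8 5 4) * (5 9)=[0, 1, 8, 3, 2, 4, 6, 7, 9, 5]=(2 8 9 5 4)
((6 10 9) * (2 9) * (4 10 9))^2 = (2 10 4)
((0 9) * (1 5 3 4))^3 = (0 9)(1 4 3 5) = ((0 9)(1 5 3 4))^3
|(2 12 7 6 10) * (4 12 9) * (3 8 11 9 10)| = 8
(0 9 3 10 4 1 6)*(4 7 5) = (0 9 3 10 7 5 4 1 6) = [9, 6, 2, 10, 1, 4, 0, 5, 8, 3, 7]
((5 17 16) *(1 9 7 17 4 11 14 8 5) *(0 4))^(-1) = (0 5 8 14 11 4)(1 16 17 7 9)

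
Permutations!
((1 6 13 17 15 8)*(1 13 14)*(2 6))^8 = (17) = ((1 2 6 14)(8 13 17 15))^8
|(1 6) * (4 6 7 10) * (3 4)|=|(1 7 10 3 4 6)|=6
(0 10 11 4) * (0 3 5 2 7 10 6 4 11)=[6, 1, 7, 5, 3, 2, 4, 10, 8, 9, 0, 11]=(11)(0 6 4 3 5 2 7 10)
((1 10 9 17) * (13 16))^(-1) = (1 17 9 10)(13 16) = ((1 10 9 17)(13 16))^(-1)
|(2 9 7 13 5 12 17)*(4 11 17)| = 9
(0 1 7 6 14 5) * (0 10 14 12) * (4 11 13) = (0 1 7 6 12)(4 11 13)(5 10 14) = [1, 7, 2, 3, 11, 10, 12, 6, 8, 9, 14, 13, 0, 4, 5]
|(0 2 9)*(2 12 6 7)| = 6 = |(0 12 6 7 2 9)|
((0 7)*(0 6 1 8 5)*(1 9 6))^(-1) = (0 5 8 1 7)(6 9)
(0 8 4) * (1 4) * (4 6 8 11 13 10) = (0 11 13 10 4)(1 6 8) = [11, 6, 2, 3, 0, 5, 8, 7, 1, 9, 4, 13, 12, 10]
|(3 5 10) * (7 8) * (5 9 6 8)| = |(3 9 6 8 7 5 10)| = 7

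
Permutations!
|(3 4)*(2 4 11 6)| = |(2 4 3 11 6)| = 5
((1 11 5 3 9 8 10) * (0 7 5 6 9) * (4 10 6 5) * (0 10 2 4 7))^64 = ((1 11 5 3 10)(2 4)(6 9 8))^64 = (1 10 3 5 11)(6 9 8)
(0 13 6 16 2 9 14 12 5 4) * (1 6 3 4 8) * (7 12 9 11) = (0 13 3 4)(1 6 16 2 11 7 12 5 8)(9 14) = [13, 6, 11, 4, 0, 8, 16, 12, 1, 14, 10, 7, 5, 3, 9, 15, 2]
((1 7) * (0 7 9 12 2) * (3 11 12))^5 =(0 11 1 2 3 7 12 9)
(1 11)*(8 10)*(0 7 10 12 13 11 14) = (0 7 10 8 12 13 11 1 14) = [7, 14, 2, 3, 4, 5, 6, 10, 12, 9, 8, 1, 13, 11, 0]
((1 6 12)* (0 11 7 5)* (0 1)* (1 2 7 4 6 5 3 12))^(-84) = ((0 11 4 6 1 5 2 7 3 12))^(-84) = (0 2 4 3 1)(5 11 7 6 12)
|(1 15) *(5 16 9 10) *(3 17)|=4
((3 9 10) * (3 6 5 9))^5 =((5 9 10 6))^5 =(5 9 10 6)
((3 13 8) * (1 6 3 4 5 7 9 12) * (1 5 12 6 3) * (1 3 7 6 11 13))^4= ((1 7 9 11 13 8 4 12 5 6 3))^4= (1 13 5 7 8 6 9 4 3 11 12)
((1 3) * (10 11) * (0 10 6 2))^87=(0 11 2 10 6)(1 3)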